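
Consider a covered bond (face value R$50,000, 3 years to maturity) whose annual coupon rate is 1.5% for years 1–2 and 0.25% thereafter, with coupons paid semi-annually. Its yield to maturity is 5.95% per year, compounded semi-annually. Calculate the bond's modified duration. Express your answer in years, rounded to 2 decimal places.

2.86 years

Periodic yield y = 0.02975. First find Macaulay duration:
  t   CF        PV=CF/(1+0.02975)^t    t·PV
  1       375.00       364.1661       364.1661
  2       375.00       353.6451       707.2902
  3       375.00       343.4281     1,030.2844
  4       375.00       333.5063     1,334.0253
  5        62.50        53.9785       269.8926
  6    50,062.50    41,987.6656   251,925.9936
  Σ                 43,436.3897   255,631.6521
P = 43,436.3897; Macaulay duration = 255,631.6521 / 43,436.3897 = 5.88520 half-year periods = 2.94260 years.
Modified duration = D_Mac / (1 + y) = 2.94260 / 1.02975 = 2.85758 years.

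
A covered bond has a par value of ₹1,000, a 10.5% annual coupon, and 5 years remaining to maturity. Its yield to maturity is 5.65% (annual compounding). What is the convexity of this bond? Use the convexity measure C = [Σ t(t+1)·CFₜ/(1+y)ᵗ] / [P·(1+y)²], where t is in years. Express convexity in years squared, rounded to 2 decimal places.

21.32

With y = 0.0565:
  t   CF        PV=CF/(1+0.0565)^t    t·PV        t(t+1)·PV
  1       105.00        99.3848        99.3848         198.7695
  2       105.00        94.0698       188.1396         564.4189
  3       105.00        89.0391       267.1173       1,068.4693
  4       105.00        84.2774       337.1097       1,685.5486
  5     1,105.00       839.4885     4,197.4427      25,184.6562
  Σ                  1,206.2597     5,089.1941      28,701.8625
P = 1,206.2597.
Convexity = Σ t(t+1)·PV / [P·(1+y)²] = 28,701.8625 / (1,206.2597 × 1.116192) = 21.31721.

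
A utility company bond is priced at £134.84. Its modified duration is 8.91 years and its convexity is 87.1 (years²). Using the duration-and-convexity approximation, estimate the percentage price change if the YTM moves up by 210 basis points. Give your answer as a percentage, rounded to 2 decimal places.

Duration effect: -D_mod·Δy = -8.91 × (+0.021) = -0.187110
Convexity effect: ½·C·(Δy)² = 0.5 × 87.1 × (0.021)² = +0.01920555
ΔP/P ≈ -0.187110 + 0.01920555 = -0.16790445
= -16.790445%.

-16.79%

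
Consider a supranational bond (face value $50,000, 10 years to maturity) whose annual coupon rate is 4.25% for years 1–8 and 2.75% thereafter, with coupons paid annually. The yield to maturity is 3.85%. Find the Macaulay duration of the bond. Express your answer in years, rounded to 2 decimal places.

Periodic yield y = 0.0385. Discount each cash flow and weight by its year:
  t   CF        PV=CF/(1+0.0385)^t    t·PV
  1     2,125.00     2,046.2205     2,046.2205
  2     2,125.00     1,970.3616     3,940.7232
  3     2,125.00     1,897.3150     5,691.9449
  4     2,125.00     1,826.9764     7,307.9055
  5     2,125.00     1,759.2454     8,796.2271
  6     2,125.00     1,694.0254    10,164.1527
  7     2,125.00     1,631.2233    11,418.5634
  8     2,125.00     1,570.7495    12,565.9959
  9     1,375.00       978.6878     8,808.1905
  10   51,375.00    35,211.6865   352,116.8647
  Σ                 50,586.4914   422,856.7884
Price P = Σ PV = 50,586.4914.
Macaulay duration = Σ(t·PV) / P = 422,856.7884 / 50,586.4914 = 8.35909 years.

8.36 years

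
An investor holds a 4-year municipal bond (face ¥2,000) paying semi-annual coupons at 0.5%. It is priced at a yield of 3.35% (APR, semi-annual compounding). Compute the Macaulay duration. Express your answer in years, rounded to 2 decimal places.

3.96 years

Periodic yield y = 0.01675. Discount each cash flow and weight by its period:
  t   CF        PV=CF/(1+0.01675)^t    t·PV
  1         5.00         4.9176         4.9176
  2         5.00         4.8366         9.6732
  3         5.00         4.7569        14.2708
  4         5.00         4.6786        18.7143
  5         5.00         4.6015        23.0075
  6         5.00         4.5257        27.1541
  7         5.00         4.4511        31.1579
  8     2,005.00     1,755.5004    14,044.0031
  Σ                  1,788.2685    14,172.8986
Price P = Σ PV = 1,788.2685.
Macaulay duration = Σ(t·PV) / P = 14,172.8986 / 1,788.2685 = 7.92549 half-year periods.
In years: 7.92549 / 2 = 3.96274 years.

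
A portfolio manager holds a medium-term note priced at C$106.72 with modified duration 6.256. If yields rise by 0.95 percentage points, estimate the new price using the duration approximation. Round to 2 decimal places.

C$100.38

Duration approximation: ΔP/P ≈ -D_mod · Δy = -6.256 × (+0.0095) = -0.059432.
New price ≈ 106.72 × (1 - 0.059432) = 100.37741696.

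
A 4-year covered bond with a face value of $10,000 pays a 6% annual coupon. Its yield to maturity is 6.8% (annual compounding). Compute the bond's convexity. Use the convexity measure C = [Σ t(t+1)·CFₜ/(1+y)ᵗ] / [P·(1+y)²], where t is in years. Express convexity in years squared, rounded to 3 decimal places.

With y = 0.068:
  t   CF        PV=CF/(1+0.068)^t    t·PV        t(t+1)·PV
  1       600.00       561.7978       561.7978       1,123.5955
  2       600.00       526.0279     1,052.0557       3,156.1672
  3       600.00       492.5354     1,477.6063       5,910.4254
  4    10,600.00     8,147.4341    32,589.7363     162,948.6813
  Σ                  9,727.7951    35,681.1961     173,138.8693
P = 9,727.7951.
Convexity = Σ t(t+1)·PV / [P·(1+y)²] = 173,138.8693 / (9,727.7951 × 1.140624) = 15.60406.

15.604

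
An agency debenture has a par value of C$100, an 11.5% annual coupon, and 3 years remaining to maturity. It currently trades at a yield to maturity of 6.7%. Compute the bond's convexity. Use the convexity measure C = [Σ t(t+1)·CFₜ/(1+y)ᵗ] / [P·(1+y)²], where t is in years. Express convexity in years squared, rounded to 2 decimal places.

9.23

With y = 0.067:
  t   CF        PV=CF/(1+0.067)^t    t·PV        t(t+1)·PV
  1        11.50        10.7779        10.7779          21.5558
  2        11.50        10.1011        20.2022          60.6066
  3       111.50        91.7871       275.3613       1,101.4451
  Σ                    112.6661       306.3414       1,183.6075
P = 112.6661.
Convexity = Σ t(t+1)·PV / [P·(1+y)²] = 1,183.6075 / (112.6661 × 1.138489) = 9.22753.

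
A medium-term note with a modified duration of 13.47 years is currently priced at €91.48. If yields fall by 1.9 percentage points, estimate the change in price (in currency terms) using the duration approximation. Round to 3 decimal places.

Duration approximation: ΔP/P ≈ -D_mod · Δy = -13.47 × (-0.019) = +0.255930.
ΔP ≈ 91.48 × (+0.255930) = +23.4124764.

+€23.412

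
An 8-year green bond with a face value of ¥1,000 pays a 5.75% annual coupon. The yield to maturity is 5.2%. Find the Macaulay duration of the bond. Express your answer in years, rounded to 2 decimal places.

6.66 years

Periodic yield y = 0.052. Discount each cash flow and weight by its year:
  t   CF        PV=CF/(1+0.052)^t    t·PV
  1        57.50        54.6578        54.6578
  2        57.50        51.9561       103.9122
  3        57.50        49.3879       148.1637
  4        57.50        46.9467       187.7867
  5        57.50        44.6261       223.1306
  6        57.50        42.4203       254.5216
  7        57.50        40.3234       282.2641
  8     1,057.50       704.9437     5,639.5499
  Σ                  1,035.2620     6,893.9867
Price P = Σ PV = 1,035.2620.
Macaulay duration = Σ(t·PV) / P = 6,893.9867 / 1,035.2620 = 6.65917 years.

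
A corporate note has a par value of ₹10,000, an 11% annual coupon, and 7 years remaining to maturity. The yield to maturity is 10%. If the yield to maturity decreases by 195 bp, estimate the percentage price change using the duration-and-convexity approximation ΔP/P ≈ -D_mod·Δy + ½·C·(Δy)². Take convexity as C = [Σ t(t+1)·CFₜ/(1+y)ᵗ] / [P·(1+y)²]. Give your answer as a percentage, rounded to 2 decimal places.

+9.95%

With y = 0.1:
  t   CF        PV=CF/(1+0.1)^t    t·PV        t(t+1)·PV
  1     1,100.00     1,000.0000     1,000.0000       2,000.0000
  2     1,100.00       909.0909     1,818.1818       5,454.5455
  3     1,100.00       826.4463     2,479.3388       9,917.3554
  4     1,100.00       751.3148     3,005.2592      15,026.2960
  5     1,100.00       683.0135     3,415.0673      20,490.4037
  6     1,100.00       620.9213     3,725.5279      26,078.6956
  7    11,100.00     5,696.0551    39,872.3858     318,979.0863
  Σ                 10,486.8419    55,315.7609     397,946.3824
P = 10,486.8419; D_Mac = 5.27478 yrs; D_mod = 4.79525 yrs; C = 31.36133.
Duration effect: -4.79525 × (-0.0195) = +0.093507
Convexity effect: 0.5 × 31.36133 × (-0.0195)² = +0.0059626
ΔP/P ≈ +0.093507 + 0.0059626 = +0.099470 = +9.9470%.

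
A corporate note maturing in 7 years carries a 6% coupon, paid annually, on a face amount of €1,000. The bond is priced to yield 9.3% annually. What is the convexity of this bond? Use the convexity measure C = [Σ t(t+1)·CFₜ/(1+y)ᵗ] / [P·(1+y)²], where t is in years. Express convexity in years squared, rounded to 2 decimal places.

36.35

With y = 0.093:
  t   CF        PV=CF/(1+0.093)^t    t·PV        t(t+1)·PV
  1        60.00        54.8948        54.8948         109.7896
  2        60.00        50.2240       100.4479         301.3437
  3        60.00        45.9506       137.8517         551.4067
  4        60.00        42.0408       168.1631         840.8153
  5        60.00        38.4636       192.3182       1,153.9094
  6        60.00        35.1909       211.1454       1,478.0175
  7     1,060.00       568.8067     3,981.6472      31,853.1773
  Σ                    835.5713     4,846.4682      36,288.4594
P = 835.5713.
Convexity = Σ t(t+1)·PV / [P·(1+y)²] = 36,288.4594 / (835.5713 × 1.194649) = 36.35337.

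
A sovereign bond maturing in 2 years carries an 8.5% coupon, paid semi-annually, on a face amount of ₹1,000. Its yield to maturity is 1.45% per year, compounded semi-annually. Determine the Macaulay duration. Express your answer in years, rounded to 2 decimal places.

1.89 years

Periodic yield y = 0.00725. Discount each cash flow and weight by its period:
  t   CF        PV=CF/(1+0.00725)^t    t·PV
  1        42.50        42.1941        42.1941
  2        42.50        41.8904        83.7808
  3        42.50        41.5889       124.7666
  4     1,042.50     1,012.8076     4,051.2305
  Σ                  1,138.4810     4,301.9719
Price P = Σ PV = 1,138.4810.
Macaulay duration = Σ(t·PV) / P = 4,301.9719 / 1,138.4810 = 3.77869 half-year periods.
In years: 3.77869 / 2 = 1.88935 years.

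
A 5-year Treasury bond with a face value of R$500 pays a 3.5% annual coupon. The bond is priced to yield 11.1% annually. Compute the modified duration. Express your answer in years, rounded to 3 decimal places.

Periodic yield y = 0.111. First find Macaulay duration:
  t   CF        PV=CF/(1+0.111)^t    t·PV
  1        17.50        15.7516        15.7516
  2        17.50        14.1778        28.3557
  3        17.50        12.7613        38.2840
  4        17.50        11.4863        45.9454
  5       517.50       305.7314     1,528.6571
  Σ                    359.9085     1,656.9937
P = 359.9085; Macaulay duration = 1,656.9937 / 359.9085 = 4.60393 years.
Modified duration = D_Mac / (1 + y) = 4.60393 / 1.111 = 4.14395 years.

4.144 years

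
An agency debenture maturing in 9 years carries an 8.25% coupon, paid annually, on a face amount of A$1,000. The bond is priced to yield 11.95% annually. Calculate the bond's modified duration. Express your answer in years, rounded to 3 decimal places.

5.716 years

Periodic yield y = 0.1195. First find Macaulay duration:
  t   CF        PV=CF/(1+0.1195)^t    t·PV
  1        82.50        73.6936        73.6936
  2        82.50        65.8273       131.6545
  3        82.50        58.8006       176.4018
  4        82.50        52.5240       210.0959
  5        82.50        46.9173       234.5867
  6        82.50        41.9092       251.4552
  7        82.50        37.4356       262.0495
  8        82.50        33.4396       267.5169
  9     1,082.50       391.9323     3,527.3904
  Σ                    802.4795     5,134.8445
P = 802.4795; Macaulay duration = 5,134.8445 / 802.4795 = 6.39872 years.
Modified duration = D_Mac / (1 + y) = 6.39872 / 1.1195 = 5.71570 years.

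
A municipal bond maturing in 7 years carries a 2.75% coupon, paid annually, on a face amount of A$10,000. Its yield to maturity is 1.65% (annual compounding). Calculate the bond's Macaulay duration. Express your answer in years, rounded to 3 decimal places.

Periodic yield y = 0.0165. Discount each cash flow and weight by its year:
  t   CF        PV=CF/(1+0.0165)^t    t·PV
  1       275.00       270.5362       270.5362
  2       275.00       266.1448       532.2895
  3       275.00       261.8247       785.4740
  4       275.00       257.5747     1,030.2987
  5       275.00       253.3937     1,266.9684
  6       275.00       249.2806     1,495.6833
  7    10,275.00     9,162.8410    64,139.8869
  Σ                 10,721.5955    69,521.1370
Price P = Σ PV = 10,721.5955.
Macaulay duration = Σ(t·PV) / P = 69,521.1370 / 10,721.5955 = 6.48422 years.

6.484 years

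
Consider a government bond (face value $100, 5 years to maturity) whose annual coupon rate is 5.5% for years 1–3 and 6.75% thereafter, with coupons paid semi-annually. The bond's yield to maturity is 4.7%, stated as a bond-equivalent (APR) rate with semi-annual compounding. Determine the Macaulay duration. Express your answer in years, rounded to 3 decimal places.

4.446 years

Periodic yield y = 0.0235. Discount each cash flow and weight by its period:
  t   CF        PV=CF/(1+0.0235)^t    t·PV
  1        2.750         2.6869         2.6869
  2        2.750         2.6252         5.2503
  3        2.750         2.5649         7.6947
  4        2.750         2.5060        10.0240
  5        2.750         2.4485        12.2423
  6        2.750         2.3922        14.3535
  7        3.375         2.8685        20.0797
  8        3.375         2.8027        22.4213
  9        3.375         2.7383        24.6448
  10     103.375        81.9478       819.4775
  Σ                    105.5809       938.8750
Price P = Σ PV = 105.5809.
Macaulay duration = Σ(t·PV) / P = 938.8750 / 105.5809 = 8.89247 half-year periods.
In years: 8.89247 / 2 = 4.44624 years.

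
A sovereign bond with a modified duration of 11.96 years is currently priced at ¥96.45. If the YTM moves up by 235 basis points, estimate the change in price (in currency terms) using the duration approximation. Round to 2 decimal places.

-¥27.11

Duration approximation: ΔP/P ≈ -D_mod · Δy = -11.96 × (+0.0235) = -0.281060.
ΔP ≈ 96.45 × (-0.281060) = -27.108237.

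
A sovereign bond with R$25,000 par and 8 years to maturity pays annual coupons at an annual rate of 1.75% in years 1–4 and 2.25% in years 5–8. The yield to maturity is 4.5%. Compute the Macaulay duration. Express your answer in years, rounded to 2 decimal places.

7.46 years

Periodic yield y = 0.045. Discount each cash flow and weight by its year:
  t   CF        PV=CF/(1+0.045)^t    t·PV
  1       437.50       418.6603       418.6603
  2       437.50       400.6319       801.2637
  3       437.50       383.3798     1,150.1393
  4       437.50       366.8706     1,467.4824
  5       562.50       451.3787     2,256.8936
  6       562.50       431.9414     2,591.6481
  7       562.50       413.3410     2,893.3871
  8    25,562.50    17,975.1698   143,801.3585
  Σ                 20,841.3734   155,380.8328
Price P = Σ PV = 20,841.3734.
Macaulay duration = Σ(t·PV) / P = 155,380.8328 / 20,841.3734 = 7.45540 years.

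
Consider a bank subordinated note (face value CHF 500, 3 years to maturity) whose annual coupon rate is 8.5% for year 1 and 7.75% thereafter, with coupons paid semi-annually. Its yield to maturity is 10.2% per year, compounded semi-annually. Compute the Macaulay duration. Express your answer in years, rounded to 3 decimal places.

2.709 years

Periodic yield y = 0.051. Discount each cash flow and weight by its period:
  t   CF        PV=CF/(1+0.051)^t    t·PV
  1       21.250        20.2188        20.2188
  2       21.250        19.2377        38.4754
  3       19.375        16.6891        50.0674
  4       19.375        15.8793        63.5171
  5       19.375        15.1087        75.5437
  6      519.375       385.3583     2,312.1499
  Σ                    472.4920     2,559.9724
Price P = Σ PV = 472.4920.
Macaulay duration = Σ(t·PV) / P = 2,559.9724 / 472.4920 = 5.41802 half-year periods.
In years: 5.41802 / 2 = 2.70901 years.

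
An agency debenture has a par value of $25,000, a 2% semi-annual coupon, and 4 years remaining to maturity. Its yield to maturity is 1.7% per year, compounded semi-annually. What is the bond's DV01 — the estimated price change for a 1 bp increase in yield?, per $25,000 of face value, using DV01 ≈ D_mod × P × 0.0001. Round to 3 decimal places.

Periodic yield y = 0.0085.
  t   CF        PV=CF/(1+0.0085)^t    t·PV
  1       250.00       247.8929       247.8929
  2       250.00       245.8036       491.6072
  3       250.00       243.7319       731.1956
  4       250.00       241.6776       966.7104
  5       250.00       239.6407     1,198.2033
  6       250.00       237.6209     1,425.7253
  7       250.00       235.6181     1,649.3269
  8    25,250.00    23,596.8571   188,774.8566
  Σ                 25,288.8427   195,485.5180
P = 25,288.8427; D_Mac = 7.73011 half-year periods = 3.86505 yrs; D_mod = 3.83248 yrs.
DV01 ≈ 3.83248 × 25,288.8427 × 0.0001 = 9.691895.

$9.692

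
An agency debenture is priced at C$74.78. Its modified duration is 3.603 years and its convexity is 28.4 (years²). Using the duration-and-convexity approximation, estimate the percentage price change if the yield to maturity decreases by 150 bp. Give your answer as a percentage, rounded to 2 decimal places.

+5.72%

Duration effect: -D_mod·Δy = -3.603 × (-0.015) = +0.054045
Convexity effect: ½·C·(Δy)² = 0.5 × 28.4 × (-0.015)² = +0.0031950
ΔP/P ≈ +0.054045 + 0.0031950 = +0.057240
= +5.7240%.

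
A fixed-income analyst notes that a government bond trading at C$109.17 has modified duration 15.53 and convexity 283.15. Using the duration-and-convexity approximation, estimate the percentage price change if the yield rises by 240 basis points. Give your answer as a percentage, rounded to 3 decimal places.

-29.117%

Duration effect: -D_mod·Δy = -15.53 × (+0.024) = -0.372720
Convexity effect: ½·C·(Δy)² = 0.5 × 283.15 × (0.024)² = +0.0815472
ΔP/P ≈ -0.372720 + 0.0815472 = -0.2911728
= -29.11728%.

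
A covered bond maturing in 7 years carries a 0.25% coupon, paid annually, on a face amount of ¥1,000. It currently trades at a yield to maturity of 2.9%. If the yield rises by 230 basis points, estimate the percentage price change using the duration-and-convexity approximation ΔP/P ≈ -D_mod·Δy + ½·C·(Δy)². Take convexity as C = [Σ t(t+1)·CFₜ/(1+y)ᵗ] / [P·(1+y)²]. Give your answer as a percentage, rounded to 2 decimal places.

With y = 0.029:
  t   CF        PV=CF/(1+0.029)^t    t·PV        t(t+1)·PV
  1         2.50         2.4295         2.4295           4.8591
  2         2.50         2.3611         4.7221          14.1664
  3         2.50         2.2945         6.8836          27.5344
  4         2.50         2.2299         8.9195          44.5973
  5         2.50         2.1670        10.8351          65.0106
  6         2.50         2.1059        12.6357          88.4498
  7     1,002.50       820.6855     5,744.7985      45,958.3878
  Σ                    834.2735     5,791.2240      46,203.0054
P = 834.2735; D_Mac = 6.94164 yrs; D_mod = 6.74600 yrs; C = 52.30353.
Duration effect: -6.74600 × (+0.023) = -0.155158
Convexity effect: 0.5 × 52.30353 × (0.023)² = +0.0138343
ΔP/P ≈ -0.155158 + 0.0138343 = -0.141324 = -14.1324%.

-14.13%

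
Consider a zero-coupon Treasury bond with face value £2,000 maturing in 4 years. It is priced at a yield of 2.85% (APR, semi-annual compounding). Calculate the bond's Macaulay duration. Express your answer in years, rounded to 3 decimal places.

4.000 years

A zero-coupon bond has a single cash flow at maturity, so its Macaulay duration equals its maturity: 4 years.
(Equivalently: 8 semi-annual periods ÷ 2 = 4 years.)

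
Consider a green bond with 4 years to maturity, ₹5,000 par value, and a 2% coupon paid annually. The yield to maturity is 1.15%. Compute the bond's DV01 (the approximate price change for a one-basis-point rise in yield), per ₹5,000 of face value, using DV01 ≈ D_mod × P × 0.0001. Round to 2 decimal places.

₹1.98

Periodic yield y = 0.0115.
  t   CF        PV=CF/(1+0.0115)^t    t·PV
  1       100.00        98.8631        98.8631
  2       100.00        97.7391       195.4782
  3       100.00        96.6279       289.8836
  4     5,100.00     4,871.9927    19,487.9707
  Σ                  5,165.2227    20,072.1955
P = 5,165.2227; D_Mac = 3.88603 yrs; D_mod = 3.84185 yrs.
DV01 ≈ 3.84185 × 5,165.2227 × 0.0001 = 1.984399.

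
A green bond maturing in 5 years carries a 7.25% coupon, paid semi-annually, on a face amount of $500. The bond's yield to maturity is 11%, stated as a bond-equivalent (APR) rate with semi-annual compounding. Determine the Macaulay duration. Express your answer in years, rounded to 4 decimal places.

Periodic yield y = 0.055. Discount each cash flow and weight by its period:
  t   CF        PV=CF/(1+0.055)^t    t·PV
  1       18.125        17.1801        17.1801
  2       18.125        16.2845        32.5689
  3       18.125        15.4355        46.3065
  4       18.125        14.6308        58.5232
  5       18.125        13.8681        69.3403
  6       18.125        13.1451        78.8705
  7       18.125        12.4598        87.2185
  8       18.125        11.8102        94.4818
  9       18.125        11.1945       100.7508
  10     518.125       303.3262     3,033.2622
  Σ                    429.3348     3,618.5028
Price P = Σ PV = 429.3348.
Macaulay duration = Σ(t·PV) / P = 3,618.5028 / 429.3348 = 8.42816 half-year periods.
In years: 8.42816 / 2 = 4.21408 years.

4.2141 years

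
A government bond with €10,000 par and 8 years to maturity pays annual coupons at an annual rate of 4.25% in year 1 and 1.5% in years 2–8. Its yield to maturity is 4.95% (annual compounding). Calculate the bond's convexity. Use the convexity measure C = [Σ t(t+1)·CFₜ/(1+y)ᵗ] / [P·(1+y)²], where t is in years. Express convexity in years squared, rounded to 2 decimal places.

With y = 0.0495:
  t   CF        PV=CF/(1+0.0495)^t    t·PV        t(t+1)·PV
  1       425.00       404.9547       404.9547         809.9095
  2       150.00       136.1841       272.3682         817.1045
  3       150.00       129.7609       389.2828       1,557.1311
  4       150.00       123.6407       494.5628       2,472.8142
  5       150.00       117.8092       589.0458       3,534.2747
  6       150.00       112.2526       673.5159       4,714.6113
  7       150.00       106.9582       748.7075       5,989.6602
  8    10,150.00     6,896.1468    55,169.1745     496,522.5708
  Σ                  8,027.7073    58,741.6123     516,418.0763
P = 8,027.7073.
Convexity = Σ t(t+1)·PV / [P·(1+y)²] = 516,418.0763 / (8,027.7073 × 1.101450) = 58.40433.

58.40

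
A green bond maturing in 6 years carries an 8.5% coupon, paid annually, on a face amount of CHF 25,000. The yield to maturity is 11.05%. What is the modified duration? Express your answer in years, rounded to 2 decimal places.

4.39 years

Periodic yield y = 0.1105. First find Macaulay duration:
  t   CF        PV=CF/(1+0.1105)^t    t·PV
  1     2,125.00     1,913.5525     1,913.5525
  2     2,125.00     1,723.1449     3,446.2899
  3     2,125.00     1,551.6839     4,655.0516
  4     2,125.00     1,397.2840     5,589.1360
  5     2,125.00     1,258.2476     6,291.2381
  6    27,125.00    14,462.9994    86,777.9967
  Σ                 22,306.9123   108,673.2647
P = 22,306.9123; Macaulay duration = 108,673.2647 / 22,306.9123 = 4.87173 years.
Modified duration = D_Mac / (1 + y) = 4.87173 / 1.1105 = 4.38697 years.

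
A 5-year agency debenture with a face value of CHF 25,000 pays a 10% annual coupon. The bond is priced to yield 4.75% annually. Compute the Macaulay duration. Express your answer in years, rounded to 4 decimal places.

Periodic yield y = 0.0475. Discount each cash flow and weight by its year:
  t   CF        PV=CF/(1+0.0475)^t    t·PV
  1     2,500.00     2,386.6348     2,386.6348
  2     2,500.00     2,278.4104     4,556.8207
  3     2,500.00     2,175.0934     6,525.2802
  4     2,500.00     2,076.4615     8,305.8460
  5    27,500.00    21,805.3236   109,026.6179
  Σ                 30,721.9237   130,801.1996
Price P = Σ PV = 30,721.9237.
Macaulay duration = Σ(t·PV) / P = 130,801.1996 / 30,721.9237 = 4.25758 years.

4.2576 years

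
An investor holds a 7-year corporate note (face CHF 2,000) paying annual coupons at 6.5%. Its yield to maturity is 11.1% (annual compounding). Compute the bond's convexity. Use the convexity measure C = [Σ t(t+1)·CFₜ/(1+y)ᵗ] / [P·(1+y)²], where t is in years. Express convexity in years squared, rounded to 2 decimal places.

With y = 0.111:
  t   CF        PV=CF/(1+0.111)^t    t·PV        t(t+1)·PV
  1       130.00       117.0117       117.0117         234.0234
  2       130.00       105.3211       210.6421         631.9264
  3       130.00        94.7984       284.3953       1,137.5812
  4       130.00        85.3271       341.3085       1,706.5425
  5       130.00        76.8021       384.0105       2,304.0628
  6       130.00        69.1288       414.7728       2,903.4095
  7     2,130.00     1,019.4858     7,136.4008      57,091.2061
  Σ                  1,567.8750     8,888.5416      66,008.7519
P = 1,567.8750.
Convexity = Σ t(t+1)·PV / [P·(1+y)²] = 66,008.7519 / (1,567.8750 × 1.234321) = 34.10845.

34.11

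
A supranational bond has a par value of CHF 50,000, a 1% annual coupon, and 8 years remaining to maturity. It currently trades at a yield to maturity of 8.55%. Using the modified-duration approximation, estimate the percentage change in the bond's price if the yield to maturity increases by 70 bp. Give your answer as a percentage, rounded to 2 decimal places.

-4.91%

Periodic yield y = 0.0855. Modified duration first:
  t   CF        PV=CF/(1+0.0855)^t    t·PV
  1       500.00       460.6172       460.6172
  2       500.00       424.3365       848.6729
  3       500.00       390.9134     1,172.7401
  4       500.00       360.1229     1,440.4914
  5       500.00       331.7576     1,658.7879
  6       500.00       305.6265     1,833.7591
  7       500.00       281.5537     1,970.8758
  8    50,500.00    26,197.0721   209,576.5770
  Σ                 28,751.9998   218,962.5215
P = 28,751.9998; D_Mac = 7.61556 yrs; D_mod = 7.61556/(1+0.0855) = 7.01571 yrs.
ΔP/P ≈ -D_mod · Δy = -7.01571 × (+0.007) = -0.049110 = -4.9110%.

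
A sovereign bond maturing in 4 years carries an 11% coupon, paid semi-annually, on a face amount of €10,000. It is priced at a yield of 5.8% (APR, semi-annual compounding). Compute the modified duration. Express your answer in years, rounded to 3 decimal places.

Periodic yield y = 0.029. First find Macaulay duration:
  t   CF        PV=CF/(1+0.029)^t    t·PV
  1       550.00       534.4995       534.4995
  2       550.00       519.4359     1,038.8717
  3       550.00       504.7968     1,514.3903
  4       550.00       490.5702     1,962.2809
  5       550.00       476.7446     2,383.7232
  6       550.00       463.3087     2,779.8521
  7       550.00       450.2514     3,151.7598
  8    10,550.00     8,393.2365    67,145.8921
  Σ                 11,832.8436    80,511.2697
P = 11,832.8436; Macaulay duration = 80,511.2697 / 11,832.8436 = 6.80405 half-year periods = 3.40203 years.
Modified duration = D_Mac / (1 + y) = 3.40203 / 1.029 = 3.30615 years.

3.306 years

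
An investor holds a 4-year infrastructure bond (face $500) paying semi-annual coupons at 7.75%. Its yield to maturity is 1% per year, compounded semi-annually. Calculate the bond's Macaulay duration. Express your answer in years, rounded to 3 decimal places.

Periodic yield y = 0.005. Discount each cash flow and weight by its period:
  t   CF        PV=CF/(1+0.005)^t    t·PV
  1       19.375        19.2786        19.2786
  2       19.375        19.1827        38.3654
  3       19.375        19.0873        57.2618
  4       19.375        18.9923        75.9692
  5       19.375        18.8978        94.4890
  6       19.375        18.8038       112.8227
  7       19.375        18.7102       130.9717
  8      519.375       499.0598     3,992.4780
  Σ                    632.0124     4,521.6364
Price P = Σ PV = 632.0124.
Macaulay duration = Σ(t·PV) / P = 4,521.6364 / 632.0124 = 7.15435 half-year periods.
In years: 7.15435 / 2 = 3.57717 years.

3.577 years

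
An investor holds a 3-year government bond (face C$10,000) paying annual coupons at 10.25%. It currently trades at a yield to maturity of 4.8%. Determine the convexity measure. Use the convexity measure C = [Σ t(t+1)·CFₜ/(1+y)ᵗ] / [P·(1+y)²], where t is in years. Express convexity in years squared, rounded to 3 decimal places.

9.707

With y = 0.048:
  t   CF        PV=CF/(1+0.048)^t    t·PV        t(t+1)·PV
  1     1,025.00       978.0534       978.0534       1,956.1069
  2     1,025.00       933.2571     1,866.5142       5,599.5426
  3    11,025.00     9,578.4393    28,735.3178     114,941.2713
  Σ                 11,489.7498    31,579.8854     122,496.9207
P = 11,489.7498.
Convexity = Σ t(t+1)·PV / [P·(1+y)²] = 122,496.9207 / (11,489.7498 × 1.098304) = 9.70716.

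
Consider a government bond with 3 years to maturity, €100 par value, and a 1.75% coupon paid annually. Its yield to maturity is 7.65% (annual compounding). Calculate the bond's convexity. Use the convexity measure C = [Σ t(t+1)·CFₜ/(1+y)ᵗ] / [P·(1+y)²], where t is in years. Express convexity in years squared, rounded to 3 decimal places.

With y = 0.0765:
  t   CF        PV=CF/(1+0.0765)^t    t·PV        t(t+1)·PV
  1         1.75         1.6256         1.6256           3.2513
  2         1.75         1.5101         3.0202           9.0607
  3       101.75        81.5628       244.6885         978.7540
  Σ                     84.6986       249.3344         991.0660
P = 84.6986.
Convexity = Σ t(t+1)·PV / [P·(1+y)²] = 991.0660 / (84.6986 × 1.158852) = 10.09714.

10.097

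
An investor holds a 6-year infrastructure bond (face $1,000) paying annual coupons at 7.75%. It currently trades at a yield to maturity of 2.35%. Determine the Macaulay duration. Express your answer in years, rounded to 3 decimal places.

5.152 years

Periodic yield y = 0.0235. Discount each cash flow and weight by its year:
  t   CF        PV=CF/(1+0.0235)^t    t·PV
  1        77.50        75.7206        75.7206
  2        77.50        73.9820       147.9640
  3        77.50        72.2833       216.8500
  4        77.50        70.6237       282.4947
  5        77.50        69.0021       345.0106
  6     1,077.50       937.3250     5,623.9500
  Σ                  1,298.9367     6,691.9898
Price P = Σ PV = 1,298.9367.
Macaulay duration = Σ(t·PV) / P = 6,691.9898 / 1,298.9367 = 5.15190 years.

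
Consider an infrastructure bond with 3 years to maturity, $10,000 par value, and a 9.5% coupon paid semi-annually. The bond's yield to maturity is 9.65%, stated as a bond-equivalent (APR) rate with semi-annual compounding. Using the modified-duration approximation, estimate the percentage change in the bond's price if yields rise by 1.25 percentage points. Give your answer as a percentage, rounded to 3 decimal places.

-3.195%

Periodic yield y = 0.04825. Modified duration first:
  t   CF        PV=CF/(1+0.04825)^t    t·PV
  1       475.00       453.1362       453.1362
  2       475.00       432.2787       864.5575
  3       475.00       412.3813     1,237.1440
  4       475.00       393.3998     1,573.5992
  5       475.00       375.2920     1,876.4598
  6    10,475.00     7,895.2303    47,371.3821
  Σ                  9,961.7183    53,376.2786
P = 9,961.7183; D_Mac = 5.35814 half-year periods = 2.67907 yrs; D_mod = 2.67907/(1+0.04825) = 2.55575 yrs.
ΔP/P ≈ -D_mod · Δy = -2.55575 × (+0.0125) = -0.031947 = -3.1947%.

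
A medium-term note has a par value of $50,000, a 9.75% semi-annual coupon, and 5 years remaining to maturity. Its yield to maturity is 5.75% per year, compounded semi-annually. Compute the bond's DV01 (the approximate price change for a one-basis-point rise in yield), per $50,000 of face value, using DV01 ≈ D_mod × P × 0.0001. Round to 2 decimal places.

$23.66

Periodic yield y = 0.02875.
  t   CF        PV=CF/(1+0.02875)^t    t·PV
  1     2,437.50     2,369.3803     2,369.3803
  2     2,437.50     2,303.1643     4,606.3287
  3     2,437.50     2,238.7989     6,716.3966
  4     2,437.50     2,176.2322     8,704.9288
  5     2,437.50     2,115.4140    10,577.0702
  6     2,437.50     2,056.2955    12,337.7733
  7     2,437.50     1,998.8292    13,991.8045
  8     2,437.50     1,942.9689    15,543.7508
  9     2,437.50     1,888.6696    16,998.0264
  10   52,437.50    39,495.1253   394,951.2530
  Σ                 58,584.8783   486,796.7126
P = 58,584.8783; D_Mac = 8.30926 half-year periods = 4.15463 yrs; D_mod = 4.03852 yrs.
DV01 ≈ 4.03852 × 58,584.8783 × 0.0001 = 23.659622.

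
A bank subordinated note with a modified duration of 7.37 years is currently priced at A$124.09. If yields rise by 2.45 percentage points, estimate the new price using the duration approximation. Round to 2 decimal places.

Duration approximation: ΔP/P ≈ -D_mod · Δy = -7.37 × (+0.0245) = -0.180565.
New price ≈ 124.09 × (1 - 0.180565) = 101.68368915.

A$101.68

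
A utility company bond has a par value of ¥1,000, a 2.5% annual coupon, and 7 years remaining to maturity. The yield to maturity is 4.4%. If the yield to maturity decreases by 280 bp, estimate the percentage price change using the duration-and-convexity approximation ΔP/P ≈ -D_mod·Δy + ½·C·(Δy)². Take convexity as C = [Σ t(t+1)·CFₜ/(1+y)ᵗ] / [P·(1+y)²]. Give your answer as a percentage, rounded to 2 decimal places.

+19.17%

With y = 0.044:
  t   CF        PV=CF/(1+0.044)^t    t·PV        t(t+1)·PV
  1        25.00        23.9464        23.9464          47.8927
  2        25.00        22.9371        45.8743         137.6228
  3        25.00        21.9704        65.9113         263.6451
  4        25.00        21.0445        84.1779         420.8894
  5        25.00        20.1575       100.7877         604.7262
  6        25.00        19.3080       115.8479         810.9355
  7     1,025.00       758.2639     5,307.8472      42,462.7779
  Σ                    887.6278     5,744.3926      44,748.4896
P = 887.6278; D_Mac = 6.47162 yrs; D_mod = 6.19887 yrs; C = 46.25370.
Duration effect: -6.19887 × (-0.028) = +0.173568
Convexity effect: 0.5 × 46.25370 × (-0.028)² = +0.0181315
ΔP/P ≈ +0.173568 + 0.0181315 = +0.191700 = +19.1700%.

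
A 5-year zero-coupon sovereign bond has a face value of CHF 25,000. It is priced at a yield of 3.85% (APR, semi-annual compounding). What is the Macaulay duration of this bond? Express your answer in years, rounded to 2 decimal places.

A zero-coupon bond has a single cash flow at maturity, so its Macaulay duration equals its maturity: 5 years.
(Equivalently: 10 semi-annual periods ÷ 2 = 5 years.)

5.00 years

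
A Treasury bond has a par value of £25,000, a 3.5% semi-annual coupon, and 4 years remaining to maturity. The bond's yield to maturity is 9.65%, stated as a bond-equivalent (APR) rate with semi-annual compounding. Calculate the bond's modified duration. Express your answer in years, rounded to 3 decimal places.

Periodic yield y = 0.04825. First find Macaulay duration:
  t   CF        PV=CF/(1+0.04825)^t    t·PV
  1       437.50       417.3623       417.3623
  2       437.50       398.1515       796.3029
  3       437.50       379.8249     1,139.4747
  4       437.50       362.3419     1,449.3677
  5       437.50       345.6636     1,728.3182
  6       437.50       329.7531     1,978.5183
  7       437.50       314.5748     2,202.0238
  8    25,437.50    17,448.3939   139,587.1515
  Σ                 19,996.0660   149,298.5194
P = 19,996.0660; Macaulay duration = 149,298.5194 / 19,996.0660 = 7.46639 half-year periods = 3.73320 years.
Modified duration = D_Mac / (1 + y) = 3.73320 / 1.04825 = 3.56136 years.

3.561 years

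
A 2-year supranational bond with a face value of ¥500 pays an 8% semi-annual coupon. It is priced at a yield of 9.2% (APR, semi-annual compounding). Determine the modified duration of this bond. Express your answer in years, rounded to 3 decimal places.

Periodic yield y = 0.046. First find Macaulay duration:
  t   CF        PV=CF/(1+0.046)^t    t·PV
  1        20.00        19.1205        19.1205
  2        20.00        18.2796        36.5592
  3        20.00        17.4757        52.4271
  4       520.00       434.3868     1,737.5471
  Σ                    489.2626     1,845.6539
P = 489.2626; Macaulay duration = 1,845.6539 / 489.2626 = 3.77232 half-year periods = 1.88616 years.
Modified duration = D_Mac / (1 + y) = 1.88616 / 1.046 = 1.80321 years.

1.803 years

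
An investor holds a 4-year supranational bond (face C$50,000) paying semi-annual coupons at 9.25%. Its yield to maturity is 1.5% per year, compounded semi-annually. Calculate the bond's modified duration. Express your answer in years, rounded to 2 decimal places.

Periodic yield y = 0.0075. First find Macaulay duration:
  t   CF        PV=CF/(1+0.0075)^t    t·PV
  1     2,312.50     2,295.2854     2,295.2854
  2     2,312.50     2,278.1989     4,556.3977
  3     2,312.50     2,261.2396     6,783.7187
  4     2,312.50     2,244.4065     8,977.6261
  5     2,312.50     2,227.6988    11,138.4939
  6     2,312.50     2,211.1154    13,266.6925
  7     2,312.50     2,194.6555    15,362.5885
  8    52,312.50    49,277.0881   394,216.7052
  Σ                 64,989.6882   456,597.5080
P = 64,989.6882; Macaulay duration = 456,597.5080 / 64,989.6882 = 7.02569 half-year periods = 3.51285 years.
Modified duration = D_Mac / (1 + y) = 3.51285 / 1.0075 = 3.48670 years.

3.49 years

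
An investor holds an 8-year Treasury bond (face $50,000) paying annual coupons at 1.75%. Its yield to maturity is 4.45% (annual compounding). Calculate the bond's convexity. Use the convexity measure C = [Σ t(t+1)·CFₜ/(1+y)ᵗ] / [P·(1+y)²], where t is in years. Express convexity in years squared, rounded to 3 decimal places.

With y = 0.0445:
  t   CF        PV=CF/(1+0.0445)^t    t·PV        t(t+1)·PV
  1       875.00       837.7214       837.7214       1,675.4428
  2       875.00       802.0310     1,604.0620       4,812.1861
  3       875.00       767.8612     2,303.5836       9,214.3343
  4       875.00       735.1471     2,940.5886      14,702.9429
  5       875.00       703.8269     3,519.1343      21,114.8055
  6       875.00       673.8409     4,043.0456      28,301.3191
  7       875.00       645.1325     4,515.9277      36,127.4218
  8    50,875.00    35,911.7747   287,294.1976   2,585,647.7780
  Σ                 41,077.3358   307,058.2607   2,701,596.2306
P = 41,077.3358.
Convexity = Σ t(t+1)·PV / [P·(1+y)²] = 2,701,596.2306 / (41,077.3358 × 1.090980) = 60.28389.

60.284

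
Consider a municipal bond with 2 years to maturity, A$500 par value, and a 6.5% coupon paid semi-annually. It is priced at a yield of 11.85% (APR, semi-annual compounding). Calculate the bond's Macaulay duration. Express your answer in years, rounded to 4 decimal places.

1.9023 years

Periodic yield y = 0.05925. Discount each cash flow and weight by its period:
  t   CF        PV=CF/(1+0.05925)^t    t·PV
  1        16.25        15.3410        15.3410
  2        16.25        14.4829        28.9659
  3        16.25        13.6728        41.0184
  4       516.25       410.0777     1,640.3109
  Σ                    453.5745     1,725.6362
Price P = Σ PV = 453.5745.
Macaulay duration = Σ(t·PV) / P = 1,725.6362 / 453.5745 = 3.80453 half-year periods.
In years: 3.80453 / 2 = 1.90226 years.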